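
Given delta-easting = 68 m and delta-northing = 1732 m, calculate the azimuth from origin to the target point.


az = atan2(68, 1732) = 2.2 deg
adjusted to 0-360: 2.2 degrees

2.2 degrees


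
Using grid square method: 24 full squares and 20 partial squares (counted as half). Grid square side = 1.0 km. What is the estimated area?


effective squares = 24 + 20 * 0.5 = 34.0
area = 34.0 * 1.0 = 34.0 km^2

34.0 km^2


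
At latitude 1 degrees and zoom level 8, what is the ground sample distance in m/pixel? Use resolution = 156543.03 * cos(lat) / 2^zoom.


res = 156543.03 * cos(1) / 2^8 = 156543.03 * 0.9998477 / 256 = 611.4 m/pixel

611.4 m/pixel


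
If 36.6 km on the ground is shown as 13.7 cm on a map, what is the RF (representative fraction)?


ground = 36.6 km = 3660000 cm; RF denominator = ground / map = 3660000 / 13.7 ≈ 267153; RF = 1:267153

1:267153


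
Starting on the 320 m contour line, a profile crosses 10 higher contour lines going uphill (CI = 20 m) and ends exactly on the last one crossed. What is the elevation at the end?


elevation = 320 + 10 * 20 = 520 m

520 m


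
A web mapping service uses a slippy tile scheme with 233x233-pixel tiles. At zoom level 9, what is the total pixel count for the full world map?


tiles per axis = 2^9 = 512
total tiles = 512^2 = 262144
pixels per axis = 512 * 233 = 119296
total pixels = 119296^2 = 14231535616

14231535616 pixels


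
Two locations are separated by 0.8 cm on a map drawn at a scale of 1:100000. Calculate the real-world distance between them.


ground = 0.8 cm * 100000 / 100 = 800.0 m

800.0 m


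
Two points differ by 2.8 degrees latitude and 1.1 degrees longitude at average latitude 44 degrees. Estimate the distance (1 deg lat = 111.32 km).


dlat_km = 2.8 * 111.32 = 311.696
dlon_km = 1.1 * 111.32 * cos(44) ≈ 88.085
dist = sqrt(311.696^2 + 88.085^2) ≈ 323.9 km

323.9 km


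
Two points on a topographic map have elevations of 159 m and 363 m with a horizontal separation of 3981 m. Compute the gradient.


gradient = (363 - 159) / 3981 = 204 / 3981 = 0.0512

0.0512


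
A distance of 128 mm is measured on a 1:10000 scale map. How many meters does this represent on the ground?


ground = 128 mm * 10000 / 1000 = 1280.0 m

1280.0 m


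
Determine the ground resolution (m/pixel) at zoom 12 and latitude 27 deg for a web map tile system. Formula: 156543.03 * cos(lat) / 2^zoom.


res = 156543.03 * cos(27) / 2^12 = 156543.03 * 0.89100652 / 4096 = 34.05 m/pixel

34.05 m/pixel


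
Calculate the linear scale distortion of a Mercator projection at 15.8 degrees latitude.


SF = 1 / cos(15.8) = 1 / 0.962218 = 1.039

1.039


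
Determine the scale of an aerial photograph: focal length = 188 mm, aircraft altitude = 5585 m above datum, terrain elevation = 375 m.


scale = f / (H - h) = 188 mm / 5210 m = 188 / 5210000 = 1:27713

1:27713


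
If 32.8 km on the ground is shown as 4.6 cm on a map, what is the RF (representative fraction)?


ground = 32.8 km = 3280000 cm; RF denominator = ground / map = 3280000 / 4.6 ≈ 713043; RF = 1:713043

1:713043


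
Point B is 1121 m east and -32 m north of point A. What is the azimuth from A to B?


az = atan2(1121, -32) = 91.6 deg
adjusted to 0-360: 91.6 degrees

91.6 degrees


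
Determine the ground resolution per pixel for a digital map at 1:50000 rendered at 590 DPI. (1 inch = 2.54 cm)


pixel_cm = 2.54 / 590 ≈ 0.004305 cm
ground = pixel_cm * 50000 / 100 = 2.54 * 50000 / (590 * 100) = 127000 / 59000 ≈ 2.15 m

2.15 m


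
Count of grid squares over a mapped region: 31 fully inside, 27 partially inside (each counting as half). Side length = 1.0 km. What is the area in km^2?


effective squares = 31 + 27 * 0.5 = 44.5
area = 44.5 * 1.0 = 44.5 km^2

44.5 km^2


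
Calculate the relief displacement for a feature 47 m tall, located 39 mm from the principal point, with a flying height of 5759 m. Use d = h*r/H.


d = h * r / H = 47 * 39 / 5759 = 0.32 mm

0.32 mm


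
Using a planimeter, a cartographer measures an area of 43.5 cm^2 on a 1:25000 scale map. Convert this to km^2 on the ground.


ground_area = 43.5 * (25000/100)^2 = 2718750.0 m^2 = 2.71875 km^2 ≈ 2.719 km^2

2.719 km^2


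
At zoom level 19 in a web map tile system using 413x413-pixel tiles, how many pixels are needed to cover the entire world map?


tiles per axis = 2^19 = 524288
total tiles = 524288^2 = 274877906944
pixels per axis = 524288 * 413 = 216530944
total pixels = 216530944^2 = 46885649709531136

46885649709531136 pixels


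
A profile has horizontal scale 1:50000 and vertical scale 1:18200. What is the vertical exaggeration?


VE = horizontal_scale / vertical_scale = 50000 / 18200 ≈ 2.7

2.7x


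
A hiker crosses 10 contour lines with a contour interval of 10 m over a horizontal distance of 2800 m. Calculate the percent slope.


elevation change = 10 * 10 = 100 m
slope = 100 / 2800 * 100 = 3.6%

3.6%


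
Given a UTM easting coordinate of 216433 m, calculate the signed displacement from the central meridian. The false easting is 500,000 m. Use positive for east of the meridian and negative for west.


displacement = 216433 - 500000 = -283567 m

-283567 m


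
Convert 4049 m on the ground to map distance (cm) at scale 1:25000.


map_cm = 4049 * 100 / 25000 = 16.196 cm ≈ 16.2 cm

16.2 cm


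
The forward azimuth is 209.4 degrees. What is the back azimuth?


back azimuth = (209.4 + 180) mod 360 = 29.4 degrees

29.4 degrees


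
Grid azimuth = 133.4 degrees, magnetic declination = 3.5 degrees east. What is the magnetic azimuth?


magnetic azimuth = grid azimuth - declination (east +ve)
mag_az = 133.4 - 3.5 = 129.9 degrees

129.9 degrees


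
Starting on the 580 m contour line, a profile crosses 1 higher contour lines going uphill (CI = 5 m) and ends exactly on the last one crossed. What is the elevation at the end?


elevation = 580 + 1 * 5 = 585 m

585 m


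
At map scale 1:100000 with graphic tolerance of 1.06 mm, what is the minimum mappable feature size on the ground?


ground = 1.06 mm * 100000 / 1000 = 106.0 m

106.0 m


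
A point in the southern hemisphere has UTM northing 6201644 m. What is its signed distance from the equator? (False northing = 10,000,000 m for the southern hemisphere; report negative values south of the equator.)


For southern: actual = 6201644 - 10000000 = -3798356 m

-3798356 m


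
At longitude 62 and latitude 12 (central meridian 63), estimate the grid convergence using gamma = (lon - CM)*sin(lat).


gamma = (62 - 63) * sin(12) = -1 * 0.207912 = -0.208 degrees

-0.208 degrees


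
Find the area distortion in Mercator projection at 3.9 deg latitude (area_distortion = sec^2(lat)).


area_distortion = 1/cos^2(3.9) = 1.005

1.005


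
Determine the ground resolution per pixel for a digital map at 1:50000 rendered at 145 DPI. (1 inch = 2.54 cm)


pixel_cm = 2.54 / 145 ≈ 0.017517 cm
ground = pixel_cm * 50000 / 100 = 2.54 * 50000 / (145 * 100) = 127000 / 14500 ≈ 8.76 m

8.76 m


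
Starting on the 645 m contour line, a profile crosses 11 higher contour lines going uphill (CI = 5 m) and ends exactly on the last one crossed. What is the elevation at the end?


elevation = 645 + 11 * 5 = 700 m

700 m


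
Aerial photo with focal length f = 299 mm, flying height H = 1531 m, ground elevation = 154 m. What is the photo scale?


scale = f / (H - h) = 299 mm / 1377 m = 299 / 1377000 = 1:4605

1:4605


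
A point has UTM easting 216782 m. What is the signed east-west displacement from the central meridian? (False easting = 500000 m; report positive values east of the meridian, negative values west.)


displacement = 216782 - 500000 = -283218 m

-283218 m


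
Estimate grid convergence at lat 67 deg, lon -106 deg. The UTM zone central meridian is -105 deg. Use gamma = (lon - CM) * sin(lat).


gamma = (-106 - -105) * sin(67) = -1 * 0.920505 = -0.921 degrees

-0.921 degrees


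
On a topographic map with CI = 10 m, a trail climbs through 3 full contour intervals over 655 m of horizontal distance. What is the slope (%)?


elevation change = 3 * 10 = 30 m
slope = 30 / 655 * 100 = 4.6%

4.6%


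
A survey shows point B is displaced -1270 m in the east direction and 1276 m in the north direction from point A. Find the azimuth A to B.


az = atan2(-1270, 1276) = -44.9 deg
adjusted to 0-360: 315.1 degrees

315.1 degrees


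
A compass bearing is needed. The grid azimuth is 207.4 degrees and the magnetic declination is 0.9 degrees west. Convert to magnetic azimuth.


magnetic azimuth = grid azimuth - declination (east +ve)
mag_az = 207.4 - -0.9 = 208.3 degrees

208.3 degrees


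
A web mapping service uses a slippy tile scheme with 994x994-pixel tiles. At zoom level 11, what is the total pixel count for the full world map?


tiles per axis = 2^11 = 2048
total tiles = 2048^2 = 4194304
pixels per axis = 2048 * 994 = 2035712
total pixels = 2035712^2 = 4144123346944

4144123346944 pixels


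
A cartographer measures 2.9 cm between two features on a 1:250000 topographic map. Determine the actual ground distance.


ground = 2.9 cm * 250000 / 100 = 7250.0 m = 7.25 km

7.25 km


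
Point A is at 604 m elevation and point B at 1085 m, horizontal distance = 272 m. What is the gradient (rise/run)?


gradient = (1085 - 604) / 272 = 481 / 272 = 1.7684

1.7684


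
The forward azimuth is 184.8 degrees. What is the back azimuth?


back azimuth = (184.8 + 180) mod 360 = 4.8 degrees

4.8 degrees


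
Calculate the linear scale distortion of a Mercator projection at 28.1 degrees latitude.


SF = 1 / cos(28.1) = 1 / 0.882127 = 1.134

1.134


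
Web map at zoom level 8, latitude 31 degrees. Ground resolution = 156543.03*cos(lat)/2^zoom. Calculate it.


res = 156543.03 * cos(31) / 2^8 = 156543.03 * 0.8571673 / 256 = 524.15 m/pixel

524.15 m/pixel


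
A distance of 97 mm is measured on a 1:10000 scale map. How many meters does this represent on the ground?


ground = 97 mm * 10000 / 1000 = 970.0 m

970.0 m


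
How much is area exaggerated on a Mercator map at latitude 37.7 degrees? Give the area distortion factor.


area_distortion = 1/cos^2(37.7) = 1.597

1.597


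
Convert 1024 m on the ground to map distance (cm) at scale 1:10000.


map_cm = 1024 * 100 / 10000 = 10.24 cm

10.24 cm


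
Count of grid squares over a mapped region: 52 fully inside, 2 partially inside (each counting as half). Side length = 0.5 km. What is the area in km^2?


effective squares = 52 + 2 * 0.5 = 53.0
area = 53.0 * 0.25 = 13.25 km^2

13.25 km^2


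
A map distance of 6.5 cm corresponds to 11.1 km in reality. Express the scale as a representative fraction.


ground = 11.1 km = 1110000 cm; RF denominator = ground / map = 1110000 / 6.5 ≈ 170769; RF = 1:170769

1:170769


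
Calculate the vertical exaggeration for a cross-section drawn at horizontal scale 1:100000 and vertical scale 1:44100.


VE = horizontal_scale / vertical_scale = 100000 / 44100 ≈ 2.3

2.3x


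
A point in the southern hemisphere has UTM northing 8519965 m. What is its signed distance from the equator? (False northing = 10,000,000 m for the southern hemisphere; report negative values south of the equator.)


For southern: actual = 8519965 - 10000000 = -1480035 m

-1480035 m


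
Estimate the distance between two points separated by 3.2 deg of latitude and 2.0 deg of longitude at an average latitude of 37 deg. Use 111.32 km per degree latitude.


dlat_km = 3.2 * 111.32 = 356.224
dlon_km = 2.0 * 111.32 * cos(37) ≈ 177.808
dist = sqrt(356.224^2 + 177.808^2) ≈ 398.1 km

398.1 km


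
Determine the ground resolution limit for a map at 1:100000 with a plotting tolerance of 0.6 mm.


ground = 0.6 mm * 100000 / 1000 = 60.0 m

60.0 m


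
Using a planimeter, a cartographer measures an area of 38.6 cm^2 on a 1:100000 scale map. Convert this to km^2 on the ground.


ground_area = 38.6 * (100000/100)^2 = 38600000.0 m^2 = 38.6 km^2

38.6 km^2


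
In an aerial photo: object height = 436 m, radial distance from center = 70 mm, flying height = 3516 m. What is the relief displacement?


d = h * r / H = 436 * 70 / 3516 = 8.68 mm

8.68 mm


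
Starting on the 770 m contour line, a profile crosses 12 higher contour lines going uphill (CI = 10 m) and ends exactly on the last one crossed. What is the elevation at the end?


elevation = 770 + 12 * 10 = 890 m

890 m


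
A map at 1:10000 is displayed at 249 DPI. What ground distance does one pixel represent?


pixel_cm = 2.54 / 249 ≈ 0.010201 cm
ground = pixel_cm * 10000 / 100 = 2.54 * 10000 / (249 * 100) = 25400 / 24900 ≈ 1.02 m

1.02 m


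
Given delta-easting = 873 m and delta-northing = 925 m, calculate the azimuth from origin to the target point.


az = atan2(873, 925) = 43.3 deg
adjusted to 0-360: 43.3 degrees

43.3 degrees


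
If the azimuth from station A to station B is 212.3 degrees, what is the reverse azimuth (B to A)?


back azimuth = (212.3 + 180) mod 360 = 32.3 degrees

32.3 degrees


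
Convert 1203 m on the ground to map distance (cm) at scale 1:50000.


map_cm = 1203 * 100 / 50000 = 2.406 cm ≈ 2.41 cm

2.41 cm


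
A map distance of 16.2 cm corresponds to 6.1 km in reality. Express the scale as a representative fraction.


ground = 6.1 km = 610000 cm; RF denominator = ground / map = 610000 / 16.2 ≈ 37654; RF = 1:37654

1:37654


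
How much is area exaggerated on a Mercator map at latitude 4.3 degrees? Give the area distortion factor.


area_distortion = 1/cos^2(4.3) = 1.006

1.006


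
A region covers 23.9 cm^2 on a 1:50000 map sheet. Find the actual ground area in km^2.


ground_area = 23.9 * (50000/100)^2 = 5975000.0 m^2 = 5.975 km^2

5.975 km^2


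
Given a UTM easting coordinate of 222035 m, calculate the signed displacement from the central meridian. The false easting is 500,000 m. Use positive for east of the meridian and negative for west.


displacement = 222035 - 500000 = -277965 m

-277965 m


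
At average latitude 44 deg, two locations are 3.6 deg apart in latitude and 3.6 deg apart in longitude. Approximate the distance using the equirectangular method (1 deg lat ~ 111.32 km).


dlat_km = 3.6 * 111.32 = 400.752
dlon_km = 3.6 * 111.32 * cos(44) ≈ 288.277
dist = sqrt(400.752^2 + 288.277^2) ≈ 493.7 km

493.7 km


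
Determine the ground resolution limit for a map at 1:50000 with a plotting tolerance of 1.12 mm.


ground = 1.12 mm * 50000 / 1000 = 56.0 m

56.0 m


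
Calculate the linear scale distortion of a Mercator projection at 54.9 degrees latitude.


SF = 1 / cos(54.9) = 1 / 0.575005 = 1.739

1.739


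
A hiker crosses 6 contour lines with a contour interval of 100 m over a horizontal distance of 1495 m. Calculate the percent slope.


elevation change = 6 * 100 = 600 m
slope = 600 / 1495 * 100 = 40.1%

40.1%


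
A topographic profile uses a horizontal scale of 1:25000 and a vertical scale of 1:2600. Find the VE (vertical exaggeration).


VE = horizontal_scale / vertical_scale = 25000 / 2600 ≈ 9.6

9.6x


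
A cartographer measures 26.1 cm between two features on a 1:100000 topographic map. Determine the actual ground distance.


ground = 26.1 cm * 100000 / 100 = 26100.0 m = 26.1 km

26.1 km


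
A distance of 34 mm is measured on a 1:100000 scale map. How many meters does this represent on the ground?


ground = 34 mm * 100000 / 1000 = 3400.0 m

3400.0 m


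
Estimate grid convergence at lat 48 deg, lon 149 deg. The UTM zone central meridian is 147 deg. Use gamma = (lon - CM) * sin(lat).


gamma = (149 - 147) * sin(48) = 2 * 0.743145 = 1.486 degrees

1.486 degrees


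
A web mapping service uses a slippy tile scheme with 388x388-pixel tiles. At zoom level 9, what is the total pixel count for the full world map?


tiles per axis = 2^9 = 512
total tiles = 512^2 = 262144
pixels per axis = 512 * 388 = 198656
total pixels = 198656^2 = 39464206336

39464206336 pixels


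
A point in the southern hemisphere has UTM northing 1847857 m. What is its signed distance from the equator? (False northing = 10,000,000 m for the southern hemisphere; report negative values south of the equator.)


For southern: actual = 1847857 - 10000000 = -8152143 m

-8152143 m


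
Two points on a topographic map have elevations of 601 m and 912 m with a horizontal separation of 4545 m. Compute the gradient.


gradient = (912 - 601) / 4545 = 311 / 4545 = 0.0684

0.0684


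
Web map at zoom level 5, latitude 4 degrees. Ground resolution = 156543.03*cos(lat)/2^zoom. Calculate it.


res = 156543.03 * cos(4) / 2^5 = 156543.03 * 0.99756405 / 32 = 4880.05 m/pixel

4880.05 m/pixel


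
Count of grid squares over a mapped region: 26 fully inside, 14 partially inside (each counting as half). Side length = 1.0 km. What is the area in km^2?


effective squares = 26 + 14 * 0.5 = 33.0
area = 33.0 * 1.0 = 33.0 km^2

33.0 km^2


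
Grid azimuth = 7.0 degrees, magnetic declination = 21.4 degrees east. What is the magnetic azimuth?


magnetic azimuth = grid azimuth - declination (east +ve)
mag_az = 7.0 - 21.4 = 345.6 degrees

345.6 degrees


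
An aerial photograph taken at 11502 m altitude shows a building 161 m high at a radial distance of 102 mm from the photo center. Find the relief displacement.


d = h * r / H = 161 * 102 / 11502 = 1.43 mm

1.43 mm


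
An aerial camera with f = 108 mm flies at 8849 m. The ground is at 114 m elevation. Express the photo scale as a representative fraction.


scale = f / (H - h) = 108 mm / 8735 m = 108 / 8735000 = 1:80880

1:80880


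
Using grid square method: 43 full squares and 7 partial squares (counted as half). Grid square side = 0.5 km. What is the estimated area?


effective squares = 43 + 7 * 0.5 = 46.5
area = 46.5 * 0.25 = 11.625 km^2

11.625 km^2


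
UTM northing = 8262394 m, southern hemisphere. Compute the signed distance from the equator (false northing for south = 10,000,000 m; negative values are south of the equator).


For southern: actual = 8262394 - 10000000 = -1737606 m

-1737606 m


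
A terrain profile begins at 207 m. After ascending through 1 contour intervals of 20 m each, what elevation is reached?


elevation = 207 + 1 * 20 = 227 m

227 m


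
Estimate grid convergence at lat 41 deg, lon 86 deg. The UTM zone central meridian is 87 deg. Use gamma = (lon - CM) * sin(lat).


gamma = (86 - 87) * sin(41) = -1 * 0.656059 = -0.656 degrees

-0.656 degrees


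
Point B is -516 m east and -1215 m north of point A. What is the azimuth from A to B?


az = atan2(-516, -1215) = -157.0 deg
adjusted to 0-360: 203.0 degrees

203.0 degrees


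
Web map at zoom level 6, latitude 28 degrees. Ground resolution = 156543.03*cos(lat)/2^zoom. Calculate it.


res = 156543.03 * cos(28) / 2^6 = 156543.03 * 0.88294759 / 64 = 2159.68 m/pixel

2159.68 m/pixel


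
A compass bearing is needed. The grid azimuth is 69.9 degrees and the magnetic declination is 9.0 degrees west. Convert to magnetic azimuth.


magnetic azimuth = grid azimuth - declination (east +ve)
mag_az = 69.9 - -9.0 = 78.9 degrees

78.9 degrees


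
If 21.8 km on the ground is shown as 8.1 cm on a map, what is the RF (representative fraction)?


ground = 21.8 km = 2180000 cm; RF denominator = ground / map = 2180000 / 8.1 ≈ 269136; RF = 1:269136

1:269136


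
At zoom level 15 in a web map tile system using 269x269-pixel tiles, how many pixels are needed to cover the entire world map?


tiles per axis = 2^15 = 32768
total tiles = 32768^2 = 1073741824
pixels per axis = 32768 * 269 = 8814592
total pixels = 8814592^2 = 77697032126464

77697032126464 pixels


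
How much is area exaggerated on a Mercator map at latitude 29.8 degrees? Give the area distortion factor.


area_distortion = 1/cos^2(29.8) = 1.328

1.328


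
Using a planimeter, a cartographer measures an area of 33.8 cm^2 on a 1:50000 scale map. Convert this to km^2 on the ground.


ground_area = 33.8 * (50000/100)^2 = 8450000.0 m^2 = 8.45 km^2

8.45 km^2


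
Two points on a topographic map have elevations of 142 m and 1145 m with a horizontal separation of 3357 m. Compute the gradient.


gradient = (1145 - 142) / 3357 = 1003 / 3357 = 0.2988

0.2988


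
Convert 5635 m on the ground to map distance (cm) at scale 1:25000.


map_cm = 5635 * 100 / 25000 = 22.54 cm

22.54 cm


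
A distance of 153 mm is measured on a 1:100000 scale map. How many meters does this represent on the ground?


ground = 153 mm * 100000 / 1000 = 15300.0 m

15300.0 m


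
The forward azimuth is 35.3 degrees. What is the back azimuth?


back azimuth = (35.3 + 180) mod 360 = 215.3 degrees

215.3 degrees


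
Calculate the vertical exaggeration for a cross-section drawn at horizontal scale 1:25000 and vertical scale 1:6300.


VE = horizontal_scale / vertical_scale = 25000 / 6300 ≈ 4.0

4.0x


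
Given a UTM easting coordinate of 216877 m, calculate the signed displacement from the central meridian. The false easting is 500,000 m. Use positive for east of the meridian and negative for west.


displacement = 216877 - 500000 = -283123 m

-283123 m


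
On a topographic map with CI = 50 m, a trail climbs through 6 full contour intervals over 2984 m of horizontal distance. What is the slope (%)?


elevation change = 6 * 50 = 300 m
slope = 300 / 2984 * 100 = 10.1%

10.1%


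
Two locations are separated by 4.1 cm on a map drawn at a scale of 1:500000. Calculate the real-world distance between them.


ground = 4.1 cm * 500000 / 100 = 20500.0 m = 20.5 km

20.5 km


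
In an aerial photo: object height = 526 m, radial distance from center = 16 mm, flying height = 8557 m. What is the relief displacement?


d = h * r / H = 526 * 16 / 8557 = 0.98 mm

0.98 mm


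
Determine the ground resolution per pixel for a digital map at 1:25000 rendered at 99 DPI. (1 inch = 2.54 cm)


pixel_cm = 2.54 / 99 ≈ 0.025657 cm
ground = pixel_cm * 25000 / 100 = 2.54 * 25000 / (99 * 100) = 63500 / 9900 ≈ 6.41 m

6.41 m


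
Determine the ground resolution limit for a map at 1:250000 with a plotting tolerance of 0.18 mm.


ground = 0.18 mm * 250000 / 1000 = 45.0 m

45.0 m


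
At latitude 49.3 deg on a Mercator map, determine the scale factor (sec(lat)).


SF = 1 / cos(49.3) = 1 / 0.652098 = 1.534

1.534


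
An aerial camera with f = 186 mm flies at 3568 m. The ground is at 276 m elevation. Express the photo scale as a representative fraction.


scale = f / (H - h) = 186 mm / 3292 m = 186 / 3292000 = 1:17699

1:17699


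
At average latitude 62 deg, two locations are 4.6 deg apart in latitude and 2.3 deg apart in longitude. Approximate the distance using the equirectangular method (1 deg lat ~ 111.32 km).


dlat_km = 4.6 * 111.32 = 512.072
dlon_km = 2.3 * 111.32 * cos(62) ≈ 120.202
dist = sqrt(512.072^2 + 120.202^2) ≈ 526.0 km

526.0 km


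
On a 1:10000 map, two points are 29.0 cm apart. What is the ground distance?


ground = 29.0 cm * 10000 / 100 = 2900.0 m = 2.9 km

2.9 km


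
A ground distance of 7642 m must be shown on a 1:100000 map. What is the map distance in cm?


map_cm = 7642 * 100 / 100000 = 7.642 cm ≈ 7.64 cm

7.64 cm


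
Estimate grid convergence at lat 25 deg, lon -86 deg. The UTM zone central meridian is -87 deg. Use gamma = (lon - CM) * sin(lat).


gamma = (-86 - -87) * sin(25) = 1 * 0.422618 = 0.423 degrees

0.423 degrees


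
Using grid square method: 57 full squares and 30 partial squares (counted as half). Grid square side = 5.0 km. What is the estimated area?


effective squares = 57 + 30 * 0.5 = 72.0
area = 72.0 * 25.0 = 1800.0 km^2

1800.0 km^2


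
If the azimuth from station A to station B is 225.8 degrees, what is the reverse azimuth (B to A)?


back azimuth = (225.8 + 180) mod 360 = 45.8 degrees

45.8 degrees


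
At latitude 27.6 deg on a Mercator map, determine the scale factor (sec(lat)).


SF = 1 / cos(27.6) = 1 / 0.886204 = 1.128

1.128


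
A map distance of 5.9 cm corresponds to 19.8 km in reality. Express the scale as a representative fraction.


ground = 19.8 km = 1980000 cm; RF denominator = ground / map = 1980000 / 5.9 ≈ 335593; RF = 1:335593

1:335593


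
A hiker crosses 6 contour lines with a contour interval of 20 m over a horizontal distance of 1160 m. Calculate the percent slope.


elevation change = 6 * 20 = 120 m
slope = 120 / 1160 * 100 = 10.3%

10.3%


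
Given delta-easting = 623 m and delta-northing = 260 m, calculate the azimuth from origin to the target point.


az = atan2(623, 260) = 67.3 deg
adjusted to 0-360: 67.3 degrees

67.3 degrees


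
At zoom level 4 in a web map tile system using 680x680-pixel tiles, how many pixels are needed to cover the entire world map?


tiles per axis = 2^4 = 16
total tiles = 16^2 = 256
pixels per axis = 16 * 680 = 10880
total pixels = 10880^2 = 118374400

118374400 pixels


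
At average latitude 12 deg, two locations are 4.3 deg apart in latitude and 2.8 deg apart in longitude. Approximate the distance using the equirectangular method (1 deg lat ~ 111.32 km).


dlat_km = 4.3 * 111.32 = 478.676
dlon_km = 2.8 * 111.32 * cos(12) ≈ 304.885
dist = sqrt(478.676^2 + 304.885^2) ≈ 567.5 km

567.5 km


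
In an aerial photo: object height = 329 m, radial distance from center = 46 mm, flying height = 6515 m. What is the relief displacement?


d = h * r / H = 329 * 46 / 6515 = 2.32 mm

2.32 mm


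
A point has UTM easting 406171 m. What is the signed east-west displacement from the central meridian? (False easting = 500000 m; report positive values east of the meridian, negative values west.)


displacement = 406171 - 500000 = -93829 m

-93829 m


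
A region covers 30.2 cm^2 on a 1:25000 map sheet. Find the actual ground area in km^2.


ground_area = 30.2 * (25000/100)^2 = 1887500.0 m^2 = 1.8875 km^2 ≈ 1.888 km^2

1.888 km^2


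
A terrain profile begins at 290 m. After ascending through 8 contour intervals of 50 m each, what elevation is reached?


elevation = 290 + 8 * 50 = 690 m

690 m


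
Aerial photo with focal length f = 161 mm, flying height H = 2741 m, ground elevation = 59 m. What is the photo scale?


scale = f / (H - h) = 161 mm / 2682 m = 161 / 2682000 = 1:16658

1:16658


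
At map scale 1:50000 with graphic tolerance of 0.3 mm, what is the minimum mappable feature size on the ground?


ground = 0.3 mm * 50000 / 1000 = 15.0 m

15.0 m


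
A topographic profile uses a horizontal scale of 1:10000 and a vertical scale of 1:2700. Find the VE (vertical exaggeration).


VE = horizontal_scale / vertical_scale = 10000 / 2700 ≈ 3.7

3.7x


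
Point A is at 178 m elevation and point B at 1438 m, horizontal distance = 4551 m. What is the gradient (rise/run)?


gradient = (1438 - 178) / 4551 = 1260 / 4551 = 0.2769

0.2769


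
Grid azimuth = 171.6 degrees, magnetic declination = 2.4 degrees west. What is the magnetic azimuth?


magnetic azimuth = grid azimuth - declination (east +ve)
mag_az = 171.6 - -2.4 = 174.0 degrees

174.0 degrees


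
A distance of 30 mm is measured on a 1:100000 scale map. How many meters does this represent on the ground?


ground = 30 mm * 100000 / 1000 = 3000.0 m

3000.0 m


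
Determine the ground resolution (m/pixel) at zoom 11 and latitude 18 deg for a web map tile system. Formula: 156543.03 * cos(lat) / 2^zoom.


res = 156543.03 * cos(18) / 2^11 = 156543.03 * 0.95105652 / 2048 = 72.7 m/pixel

72.7 m/pixel


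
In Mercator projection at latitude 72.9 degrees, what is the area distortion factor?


area_distortion = 1/cos^2(72.9) = 11.566

11.566


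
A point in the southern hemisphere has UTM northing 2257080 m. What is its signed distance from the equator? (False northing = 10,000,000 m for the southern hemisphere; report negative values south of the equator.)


For southern: actual = 2257080 - 10000000 = -7742920 m

-7742920 m


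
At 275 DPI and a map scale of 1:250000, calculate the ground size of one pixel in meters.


pixel_cm = 2.54 / 275 ≈ 0.009236 cm
ground = pixel_cm * 250000 / 100 = 2.54 * 250000 / (275 * 100) = 635000 / 27500 ≈ 23.09 m

23.09 m


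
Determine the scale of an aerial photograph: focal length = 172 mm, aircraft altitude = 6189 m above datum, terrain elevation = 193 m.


scale = f / (H - h) = 172 mm / 5996 m = 172 / 5996000 = 1:34860

1:34860


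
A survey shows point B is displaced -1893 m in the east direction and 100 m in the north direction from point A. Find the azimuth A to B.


az = atan2(-1893, 100) = -87.0 deg
adjusted to 0-360: 273.0 degrees

273.0 degrees


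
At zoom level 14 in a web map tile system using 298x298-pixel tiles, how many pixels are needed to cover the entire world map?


tiles per axis = 2^14 = 16384
total tiles = 16384^2 = 268435456
pixels per axis = 16384 * 298 = 4882432
total pixels = 4882432^2 = 23838142234624

23838142234624 pixels


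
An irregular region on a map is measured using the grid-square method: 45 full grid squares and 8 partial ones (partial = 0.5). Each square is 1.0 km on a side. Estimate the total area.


effective squares = 45 + 8 * 0.5 = 49.0
area = 49.0 * 1.0 = 49.0 km^2

49.0 km^2


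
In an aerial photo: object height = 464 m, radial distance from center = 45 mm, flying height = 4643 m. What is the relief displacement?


d = h * r / H = 464 * 45 / 4643 = 4.5 mm

4.5 mm


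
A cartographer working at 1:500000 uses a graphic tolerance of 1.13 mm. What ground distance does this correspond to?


ground = 1.13 mm * 500000 / 1000 = 565.0 m

565.0 m


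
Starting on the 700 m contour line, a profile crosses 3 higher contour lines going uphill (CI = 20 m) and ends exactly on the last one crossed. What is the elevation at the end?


elevation = 700 + 3 * 20 = 760 m

760 m


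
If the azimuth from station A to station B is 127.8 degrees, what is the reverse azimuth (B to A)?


back azimuth = (127.8 + 180) mod 360 = 307.8 degrees

307.8 degrees


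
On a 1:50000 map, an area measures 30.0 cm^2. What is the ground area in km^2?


ground_area = 30.0 * (50000/100)^2 = 7500000.0 m^2 = 7.5 km^2

7.5 km^2


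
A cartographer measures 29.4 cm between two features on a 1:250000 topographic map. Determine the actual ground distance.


ground = 29.4 cm * 250000 / 100 = 73500.0 m = 73.5 km

73.5 km


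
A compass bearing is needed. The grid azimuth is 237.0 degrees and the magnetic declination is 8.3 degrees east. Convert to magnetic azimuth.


magnetic azimuth = grid azimuth - declination (east +ve)
mag_az = 237.0 - 8.3 = 228.7 degrees

228.7 degrees


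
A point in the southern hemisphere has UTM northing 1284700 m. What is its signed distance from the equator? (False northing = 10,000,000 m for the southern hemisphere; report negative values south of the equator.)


For southern: actual = 1284700 - 10000000 = -8715300 m

-8715300 m


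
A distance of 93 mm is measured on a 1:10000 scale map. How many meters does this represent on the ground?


ground = 93 mm * 10000 / 1000 = 930.0 m

930.0 m


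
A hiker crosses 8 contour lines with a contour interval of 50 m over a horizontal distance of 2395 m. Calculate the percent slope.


elevation change = 8 * 50 = 400 m
slope = 400 / 2395 * 100 = 16.7%

16.7%


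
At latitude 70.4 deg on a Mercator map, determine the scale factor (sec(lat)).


SF = 1 / cos(70.4) = 1 / 0.335452 = 2.981

2.981


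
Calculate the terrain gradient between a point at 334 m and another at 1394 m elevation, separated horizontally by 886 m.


gradient = (1394 - 334) / 886 = 1060 / 886 = 1.1964

1.1964


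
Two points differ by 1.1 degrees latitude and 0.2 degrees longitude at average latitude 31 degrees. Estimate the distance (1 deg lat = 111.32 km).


dlat_km = 1.1 * 111.32 = 122.452
dlon_km = 0.2 * 111.32 * cos(31) ≈ 19.084
dist = sqrt(122.452^2 + 19.084^2) ≈ 123.9 km

123.9 km


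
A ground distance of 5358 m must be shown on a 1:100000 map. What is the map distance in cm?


map_cm = 5358 * 100 / 100000 = 5.358 cm ≈ 5.36 cm

5.36 cm


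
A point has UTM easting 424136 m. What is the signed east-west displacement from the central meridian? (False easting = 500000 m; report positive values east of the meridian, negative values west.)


displacement = 424136 - 500000 = -75864 m

-75864 m


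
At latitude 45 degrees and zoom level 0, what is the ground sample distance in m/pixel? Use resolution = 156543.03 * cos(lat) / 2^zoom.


res = 156543.03 * cos(45) / 2^0 = 156543.03 * 0.70710678 / 1 = 110692.64 m/pixel

110692.64 m/pixel


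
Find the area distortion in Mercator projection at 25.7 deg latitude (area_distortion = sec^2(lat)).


area_distortion = 1/cos^2(25.7) = 1.232

1.232


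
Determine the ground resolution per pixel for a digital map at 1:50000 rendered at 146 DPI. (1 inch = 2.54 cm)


pixel_cm = 2.54 / 146 ≈ 0.017397 cm
ground = pixel_cm * 50000 / 100 = 2.54 * 50000 / (146 * 100) = 127000 / 14600 ≈ 8.7 m

8.7 m


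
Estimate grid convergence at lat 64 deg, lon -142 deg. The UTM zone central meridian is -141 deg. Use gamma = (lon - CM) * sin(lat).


gamma = (-142 - -141) * sin(64) = -1 * 0.898794 = -0.899 degrees

-0.899 degrees


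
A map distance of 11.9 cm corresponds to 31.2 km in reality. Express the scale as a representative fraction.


ground = 31.2 km = 3120000 cm; RF denominator = ground / map = 3120000 / 11.9 ≈ 262185; RF = 1:262185

1:262185


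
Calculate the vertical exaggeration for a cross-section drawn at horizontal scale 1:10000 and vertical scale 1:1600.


VE = horizontal_scale / vertical_scale = 10000 / 1600 = 6.25

6.25x


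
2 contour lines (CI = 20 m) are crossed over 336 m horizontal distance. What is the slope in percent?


elevation change = 2 * 20 = 40 m
slope = 40 / 336 * 100 = 11.9%

11.9%


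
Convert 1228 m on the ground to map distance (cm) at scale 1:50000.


map_cm = 1228 * 100 / 50000 = 2.456 cm ≈ 2.46 cm

2.46 cm


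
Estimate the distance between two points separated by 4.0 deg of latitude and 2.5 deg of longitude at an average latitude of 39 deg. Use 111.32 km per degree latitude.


dlat_km = 4.0 * 111.32 = 445.28
dlon_km = 2.5 * 111.32 * cos(39) ≈ 216.28
dist = sqrt(445.28^2 + 216.28^2) ≈ 495.0 km

495.0 km


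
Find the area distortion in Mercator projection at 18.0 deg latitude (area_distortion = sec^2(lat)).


area_distortion = 1/cos^2(18.0) = 1.106

1.106


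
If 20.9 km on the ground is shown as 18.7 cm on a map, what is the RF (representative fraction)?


ground = 20.9 km = 2090000 cm; RF denominator = ground / map = 2090000 / 18.7 ≈ 111765; RF = 1:111765

1:111765


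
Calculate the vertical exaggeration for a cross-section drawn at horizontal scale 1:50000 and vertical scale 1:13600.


VE = horizontal_scale / vertical_scale = 50000 / 13600 ≈ 3.7

3.7x


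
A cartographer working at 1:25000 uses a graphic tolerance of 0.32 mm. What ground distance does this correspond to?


ground = 0.32 mm * 25000 / 1000 = 8.0 m

8.0 m


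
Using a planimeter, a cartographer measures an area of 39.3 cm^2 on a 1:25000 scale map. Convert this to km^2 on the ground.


ground_area = 39.3 * (25000/100)^2 = 2456250.0 m^2 = 2.45625 km^2 ≈ 2.456 km^2

2.456 km^2


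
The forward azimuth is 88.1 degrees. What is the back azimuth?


back azimuth = (88.1 + 180) mod 360 = 268.1 degrees

268.1 degrees


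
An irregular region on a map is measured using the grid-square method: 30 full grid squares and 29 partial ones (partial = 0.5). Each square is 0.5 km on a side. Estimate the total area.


effective squares = 30 + 29 * 0.5 = 44.5
area = 44.5 * 0.25 = 11.125 km^2

11.125 km^2


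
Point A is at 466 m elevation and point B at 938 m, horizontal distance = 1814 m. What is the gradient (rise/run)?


gradient = (938 - 466) / 1814 = 472 / 1814 = 0.2602

0.2602


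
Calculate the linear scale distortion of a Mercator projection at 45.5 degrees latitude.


SF = 1 / cos(45.5) = 1 / 0.700909 = 1.427

1.427


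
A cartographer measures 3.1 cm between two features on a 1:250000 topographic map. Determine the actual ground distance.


ground = 3.1 cm * 250000 / 100 = 7750.0 m = 7.75 km

7.75 km


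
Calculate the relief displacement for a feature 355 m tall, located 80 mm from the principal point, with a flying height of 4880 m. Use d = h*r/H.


d = h * r / H = 355 * 80 / 4880 = 5.82 mm

5.82 mm


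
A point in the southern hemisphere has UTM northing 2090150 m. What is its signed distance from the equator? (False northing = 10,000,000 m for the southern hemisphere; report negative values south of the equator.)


For southern: actual = 2090150 - 10000000 = -7909850 m

-7909850 m


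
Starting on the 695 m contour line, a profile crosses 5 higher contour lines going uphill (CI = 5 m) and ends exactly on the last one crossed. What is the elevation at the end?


elevation = 695 + 5 * 5 = 720 m

720 m


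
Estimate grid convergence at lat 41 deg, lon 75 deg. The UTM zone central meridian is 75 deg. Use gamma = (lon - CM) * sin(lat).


gamma = (75 - 75) * sin(41) = 0 * 0.656059 = 0.0 degrees

0.0 degrees


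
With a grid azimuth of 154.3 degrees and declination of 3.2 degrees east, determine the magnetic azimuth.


magnetic azimuth = grid azimuth - declination (east +ve)
mag_az = 154.3 - 3.2 = 151.1 degrees

151.1 degrees


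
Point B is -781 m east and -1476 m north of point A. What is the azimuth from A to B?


az = atan2(-781, -1476) = -152.1 deg
adjusted to 0-360: 207.9 degrees

207.9 degrees


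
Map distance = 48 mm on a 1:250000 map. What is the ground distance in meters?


ground = 48 mm * 250000 / 1000 = 12000.0 m

12000.0 m


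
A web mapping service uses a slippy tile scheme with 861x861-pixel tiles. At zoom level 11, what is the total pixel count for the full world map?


tiles per axis = 2^11 = 2048
total tiles = 2048^2 = 4194304
pixels per axis = 2048 * 861 = 1763328
total pixels = 1763328^2 = 3109325635584

3109325635584 pixels


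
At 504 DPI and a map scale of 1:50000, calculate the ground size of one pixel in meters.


pixel_cm = 2.54 / 504 ≈ 0.00504 cm
ground = pixel_cm * 50000 / 100 = 2.54 * 50000 / (504 * 100) = 127000 / 50400 ≈ 2.52 m

2.52 m


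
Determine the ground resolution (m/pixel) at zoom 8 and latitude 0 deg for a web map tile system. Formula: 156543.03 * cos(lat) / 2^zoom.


res = 156543.03 * cos(0) / 2^8 = 156543.03 * 1.0 / 256 = 611.5 m/pixel

611.5 m/pixel


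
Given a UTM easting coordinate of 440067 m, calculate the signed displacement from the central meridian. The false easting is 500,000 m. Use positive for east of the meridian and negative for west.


displacement = 440067 - 500000 = -59933 m

-59933 m


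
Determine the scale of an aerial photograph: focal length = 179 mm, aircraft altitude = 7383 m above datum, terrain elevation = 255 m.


scale = f / (H - h) = 179 mm / 7128 m = 179 / 7128000 = 1:39821

1:39821


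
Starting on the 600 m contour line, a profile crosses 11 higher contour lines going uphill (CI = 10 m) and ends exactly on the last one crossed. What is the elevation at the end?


elevation = 600 + 11 * 10 = 710 m

710 m


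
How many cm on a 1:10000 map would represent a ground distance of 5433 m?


map_cm = 5433 * 100 / 10000 = 54.33 cm

54.33 cm


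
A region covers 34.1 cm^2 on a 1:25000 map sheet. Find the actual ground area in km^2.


ground_area = 34.1 * (25000/100)^2 = 2131250.0 m^2 = 2.13125 km^2 ≈ 2.131 km^2

2.131 km^2
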